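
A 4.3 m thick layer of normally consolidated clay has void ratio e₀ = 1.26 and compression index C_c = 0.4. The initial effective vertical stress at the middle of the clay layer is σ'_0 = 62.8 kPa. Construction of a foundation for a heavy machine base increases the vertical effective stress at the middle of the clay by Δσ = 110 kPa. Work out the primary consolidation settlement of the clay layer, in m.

Final effective stress: σ'_f = σ'_0 + Δσ = 62.8 + 110 = 172.8 kPa.
Normally consolidated clay, so the full stress increment lies on the virgin compression line:
S_c = C_c·H/(1+e₀)·log₁₀(σ'_f/σ'_0) = 0.4×4.3/(1+1.26)×log₁₀(172.8/62.8)
    = 0.76106 × 0.43958 = 0.3345 m

S_c ≈ 0.335 m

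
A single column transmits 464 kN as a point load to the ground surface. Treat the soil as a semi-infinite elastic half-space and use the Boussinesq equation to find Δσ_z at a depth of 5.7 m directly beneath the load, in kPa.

Δσ_z ≈ 6.82 kPa

Boussinesq vertical stress below a point load on an elastic half-space:
Δσ_z = 3P/(2πz²) · [1 + (r/z)²]^(−5/2)
r/z = 0/5.7 = 0; [1+(r/z)²]^(−5/2) = 1.
Δσ_z = 3×464/(2π×5.7²) × 1 = 6.8188 × 1 = 6.819 kPa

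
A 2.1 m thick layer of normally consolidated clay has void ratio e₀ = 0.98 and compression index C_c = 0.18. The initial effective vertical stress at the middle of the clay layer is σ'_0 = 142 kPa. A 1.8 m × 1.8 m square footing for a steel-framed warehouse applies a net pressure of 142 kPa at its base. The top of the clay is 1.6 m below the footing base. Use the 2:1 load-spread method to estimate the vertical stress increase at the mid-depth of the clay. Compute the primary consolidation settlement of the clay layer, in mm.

Mid-depth of clay below the footing base: z = 1.6 + 2.1/2 = 2.65 m.
Stress increase at mid-clay by the 2:1 spreading method:
Δσ = qBL/((B+z)(L+z)) = 142×1.8×1.8/((1.8+2.65)(1.8+2.65)) = 23.233 kPa
Final effective stress: σ'_f = σ'_0 + Δσ = 142 + 23.233 = 165.23 kPa.
Normally consolidated clay, so the full stress increment lies on the virgin compression line:
S_c = C_c·H/(1+e₀)·log₁₀(σ'_f/σ'_0) = 0.18×2.1/(1+0.98)×log₁₀(165.23/142)
    = 0.19091 × 0.065801 = 0.01256 m

S_c ≈ 12.6 mm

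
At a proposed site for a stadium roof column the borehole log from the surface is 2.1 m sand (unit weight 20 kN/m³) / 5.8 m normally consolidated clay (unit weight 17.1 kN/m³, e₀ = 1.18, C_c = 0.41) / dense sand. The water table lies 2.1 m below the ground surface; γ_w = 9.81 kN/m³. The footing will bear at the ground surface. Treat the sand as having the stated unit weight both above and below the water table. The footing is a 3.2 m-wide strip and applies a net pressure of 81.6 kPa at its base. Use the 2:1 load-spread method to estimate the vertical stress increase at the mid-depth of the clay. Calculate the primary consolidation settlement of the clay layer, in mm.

S_c ≈ 193 mm

Mid-depth of clay below the ground surface: z = 2.1 + 5.8/2 = 5 m.
Total vertical stress at mid-clay: σ_v = 20×2.1 + 17.1×2.9 = 91.59 kPa.
Pore pressure: u = 9.81×(5 − 2.1) = 28.449 kPa.
Initial effective stress: σ'_0 = σ_v − u = 91.59 − 28.449 = 63.141 kPa.
Stress increase at mid-clay by the 2:1 spreading method:
Δσ = qB/(B+z) = 81.6×3.2/(3.2+5) = 31.844 kPa
Final effective stress: σ'_f = σ'_0 + Δσ = 63.141 + 31.844 = 94.985 kPa.
Normally consolidated clay, so the full stress increment lies on the virgin compression line:
S_c = C_c·H/(1+e₀)·log₁₀(σ'_f/σ'_0) = 0.41×5.8/(1+1.18)×log₁₀(94.985/63.141)
    = 1.0908 × 0.17734 = 0.1934 m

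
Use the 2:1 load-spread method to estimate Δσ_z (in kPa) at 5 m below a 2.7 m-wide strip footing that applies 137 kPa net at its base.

By the 2:1 method the load spreads at 1 horizontal : 2 vertical, so at depth z the loaded area has grown by z in each plan dimension:
Δσ = qB/(B+z) = 137×2.7/(2.7+5) = 48.039 kPa

Δσ_z ≈ 48 kPa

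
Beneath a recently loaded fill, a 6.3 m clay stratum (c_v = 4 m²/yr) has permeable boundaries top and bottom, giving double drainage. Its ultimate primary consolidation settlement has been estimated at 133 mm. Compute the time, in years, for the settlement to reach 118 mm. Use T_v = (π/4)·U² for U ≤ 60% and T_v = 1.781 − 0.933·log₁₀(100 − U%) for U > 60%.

Drainage path length: H_d = H/2 = 3.15 m (double drainage).
U = S(t)/S_ult = 118/133 = 0.8872.
U > 60%: T_v = 1.781 − 0.933·log₁₀(100 − 88.722) = 0.79926.
t = T_v·H_d²/c_v = 0.79926×3.15²/4 = 1.983 years.

t ≈ 1.98 years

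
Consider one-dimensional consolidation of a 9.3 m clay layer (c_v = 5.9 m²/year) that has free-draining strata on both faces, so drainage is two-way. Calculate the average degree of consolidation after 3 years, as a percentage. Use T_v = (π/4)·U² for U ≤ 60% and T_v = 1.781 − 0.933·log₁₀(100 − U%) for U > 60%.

Drainage path length: H_d = H/2 = 4.65 m (double drainage).
T_v = c_v·t/H_d² = 5.9×3/4.65² = 0.81859.
T_v = 0.81859 corresponds to the U > 60% branch:
U = 1 − 10^((1.781 − T_v)/0.933)/100 = 0.8925

U ≈ 89.2 %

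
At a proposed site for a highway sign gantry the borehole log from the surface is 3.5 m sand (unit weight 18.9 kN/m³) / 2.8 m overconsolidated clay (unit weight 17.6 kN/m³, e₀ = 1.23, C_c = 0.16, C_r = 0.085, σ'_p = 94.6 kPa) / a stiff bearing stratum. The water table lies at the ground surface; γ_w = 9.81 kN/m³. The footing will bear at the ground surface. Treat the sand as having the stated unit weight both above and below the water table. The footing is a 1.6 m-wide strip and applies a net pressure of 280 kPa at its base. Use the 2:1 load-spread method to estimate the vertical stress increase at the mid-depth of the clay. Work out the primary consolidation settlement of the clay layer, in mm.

Mid-depth of clay below the ground surface: z = 3.5 + 2.8/2 = 4.9 m.
Total vertical stress at mid-clay: σ_v = 18.9×3.5 + 17.6×1.4 = 90.79 kPa.
Pore pressure: u = 9.81×(4.9 − 0) = 48.069 kPa.
Initial effective stress: σ'_0 = σ_v − u = 90.79 − 48.069 = 42.721 kPa.
Stress increase at mid-clay by the 2:1 spreading method:
Δσ = qB/(B+z) = 280×1.6/(1.6+4.9) = 68.923 kPa
Final effective stress: σ'_f = 42.721 + 68.923 = 111.64 kPa.
σ'_f = 111.64 > σ'_p = 94.6 kPa, so the stress path crosses the preconsolidation pressure — recompression up to σ'_p, then virgin compression beyond:
S_c = H/(1+e₀)·[C_r·log₁₀(σ'_p/σ'_0) + C_c·log₁₀(σ'_f/σ'_p)]
    = 2.8/2.23 × [0.085×log₁₀(94.6/42.721) + 0.16×log₁₀(111.64/94.6)]
    = 1.2556 × [0.029346 + 0.011509] = 0.0513 m

S_c ≈ 51.3 mm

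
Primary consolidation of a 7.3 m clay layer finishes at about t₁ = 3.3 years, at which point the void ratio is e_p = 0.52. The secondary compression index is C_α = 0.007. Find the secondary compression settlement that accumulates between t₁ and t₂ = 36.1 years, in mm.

S_s ≈ 34.9 mm

Secondary compression: S_s = C_α·H/(1+e_p)·log₁₀(t₂/t₁)
S_s = 0.007×7.3/(1+0.52)×log₁₀(36.1/3.3)
    = 0.03362 × 1.039 = 0.03493 m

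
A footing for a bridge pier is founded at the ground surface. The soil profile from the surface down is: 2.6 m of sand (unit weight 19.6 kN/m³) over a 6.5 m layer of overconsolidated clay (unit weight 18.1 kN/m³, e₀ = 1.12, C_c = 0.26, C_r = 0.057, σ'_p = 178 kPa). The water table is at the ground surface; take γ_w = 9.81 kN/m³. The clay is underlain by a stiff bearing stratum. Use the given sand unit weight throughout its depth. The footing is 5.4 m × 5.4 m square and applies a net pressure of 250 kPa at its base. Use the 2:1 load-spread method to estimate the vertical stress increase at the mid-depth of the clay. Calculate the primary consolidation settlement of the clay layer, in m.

Mid-depth of clay below the ground surface: z = 2.6 + 6.5/2 = 5.85 m.
Total vertical stress at mid-clay: σ_v = 19.6×2.6 + 18.1×3.25 = 109.79 kPa.
Pore pressure: u = 9.81×(5.85 − 0) = 57.389 kPa.
Initial effective stress: σ'_0 = σ_v − u = 109.79 − 57.389 = 52.401 kPa.
Stress increase at mid-clay by the 2:1 spreading method:
Δσ = qBL/((B+z)(L+z)) = 250×5.4×5.4/((5.4+5.85)(5.4+5.85)) = 57.6 kPa
Final effective stress: σ'_f = 52.401 + 57.6 = 110 kPa.
σ'_f = 110 ≤ σ'_p = 178 kPa, so the clay remains overconsolidated and only the recompression index applies:
S_c = C_r·H/(1+e₀)·log₁₀(σ'_f/σ'_0) = 0.057×6.5/2.12×log₁₀(110/52.401)
    = 0.17476 × 0.32205 = 0.05628 m

S_c ≈ 0.0563 m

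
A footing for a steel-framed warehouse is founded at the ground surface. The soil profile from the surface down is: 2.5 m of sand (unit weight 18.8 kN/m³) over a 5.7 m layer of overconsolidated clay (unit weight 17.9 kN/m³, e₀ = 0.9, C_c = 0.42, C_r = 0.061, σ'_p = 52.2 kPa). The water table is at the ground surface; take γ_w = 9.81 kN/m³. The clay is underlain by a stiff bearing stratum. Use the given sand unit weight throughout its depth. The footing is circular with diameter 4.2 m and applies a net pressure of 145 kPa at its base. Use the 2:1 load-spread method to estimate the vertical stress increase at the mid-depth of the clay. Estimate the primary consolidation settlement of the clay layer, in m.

Mid-depth of clay below the ground surface: z = 2.5 + 5.7/2 = 5.35 m.
Total vertical stress at mid-clay: σ_v = 18.8×2.5 + 17.9×2.85 = 98.015 kPa.
Pore pressure: u = 9.81×(5.35 − 0) = 52.483 kPa.
Initial effective stress: σ'_0 = σ_v − u = 98.015 − 52.483 = 45.532 kPa.
Stress increase at mid-clay by the 2:1 spreading method:
Δσ ≈ qD²/(D+z)² = 145×4.2²/(4.2+5.35)² = 28.045 kPa
Final effective stress: σ'_f = 45.532 + 28.045 = 73.577 kPa.
σ'_f = 73.577 > σ'_p = 52.2 kPa, so the stress path crosses the preconsolidation pressure — recompression up to σ'_p, then virgin compression beyond:
S_c = H/(1+e₀)·[C_r·log₁₀(σ'_p/σ'_0) + C_c·log₁₀(σ'_f/σ'_p)]
    = 5.7/1.9 × [0.061×log₁₀(52.2/45.532) + 0.42×log₁₀(73.577/52.2)]
    = 3 × [0.0036206 + 0.06261] = 0.1987 m

S_c ≈ 0.199 m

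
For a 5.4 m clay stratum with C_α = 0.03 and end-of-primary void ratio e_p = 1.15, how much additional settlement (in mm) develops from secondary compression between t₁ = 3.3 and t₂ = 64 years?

Secondary compression: S_s = C_α·H/(1+e_p)·log₁₀(t₂/t₁)
S_s = 0.03×5.4/(1+1.15)×log₁₀(64/3.3)
    = 0.07535 × 1.288 = 0.09702 m

S_s ≈ 97 mm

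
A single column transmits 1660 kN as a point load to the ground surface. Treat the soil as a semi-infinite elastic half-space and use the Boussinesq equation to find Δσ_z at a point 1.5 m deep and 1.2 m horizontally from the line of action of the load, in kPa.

Boussinesq vertical stress below a point load on an elastic half-space:
Δσ_z = 3P/(2πz²) · [1 + (r/z)²]^(−5/2)
r/z = 1.2/1.5 = 0.8; [1+(r/z)²]^(−5/2) = 0.29033.
Δσ_z = 3×1660/(2π×1.5²) × 0.29033 = 352.26 × 0.29033 = 102.3 kPa

Δσ_z ≈ 102 kPa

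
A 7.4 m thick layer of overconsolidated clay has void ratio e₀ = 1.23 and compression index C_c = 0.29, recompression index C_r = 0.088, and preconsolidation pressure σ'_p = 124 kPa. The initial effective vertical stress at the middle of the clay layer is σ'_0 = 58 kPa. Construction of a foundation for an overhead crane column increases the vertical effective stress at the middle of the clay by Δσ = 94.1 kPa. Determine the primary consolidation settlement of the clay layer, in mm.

S_c ≈ 182 mm

Final effective stress: σ'_f = 58 + 94.1 = 152.1 kPa.
σ'_f = 152.1 > σ'_p = 124 kPa, so the stress path crosses the preconsolidation pressure — recompression up to σ'_p, then virgin compression beyond:
S_c = H/(1+e₀)·[C_r·log₁₀(σ'_p/σ'_0) + C_c·log₁₀(σ'_f/σ'_p)]
    = 7.4/2.23 × [0.088×log₁₀(124/58) + 0.29×log₁₀(152.1/124)]
    = 3.3184 × [0.029039 + 0.025725] = 0.1817 m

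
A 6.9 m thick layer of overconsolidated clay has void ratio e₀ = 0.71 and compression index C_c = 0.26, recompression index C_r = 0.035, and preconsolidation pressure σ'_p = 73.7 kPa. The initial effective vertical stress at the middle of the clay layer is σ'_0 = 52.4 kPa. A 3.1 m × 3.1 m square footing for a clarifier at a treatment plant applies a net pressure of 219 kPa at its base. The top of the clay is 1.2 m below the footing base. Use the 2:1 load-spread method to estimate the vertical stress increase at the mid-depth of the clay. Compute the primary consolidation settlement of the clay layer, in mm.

S_c ≈ 98.8 mm

Mid-depth of clay below the footing base: z = 1.2 + 6.9/2 = 4.65 m.
Stress increase at mid-clay by the 2:1 spreading method:
Δσ = qBL/((B+z)(L+z)) = 219×3.1×3.1/((3.1+4.65)(3.1+4.65)) = 35.04 kPa
Final effective stress: σ'_f = 52.4 + 35.04 = 87.44 kPa.
σ'_f = 87.44 > σ'_p = 73.7 kPa, so the stress path crosses the preconsolidation pressure — recompression up to σ'_p, then virgin compression beyond:
S_c = H/(1+e₀)·[C_r·log₁₀(σ'_p/σ'_0) + C_c·log₁₀(σ'_f/σ'_p)]
    = 6.9/1.71 × [0.035×log₁₀(73.7/52.4) + 0.26×log₁₀(87.44/73.7)]
    = 4.0351 × [0.0051848 + 0.019303] = 0.09881 m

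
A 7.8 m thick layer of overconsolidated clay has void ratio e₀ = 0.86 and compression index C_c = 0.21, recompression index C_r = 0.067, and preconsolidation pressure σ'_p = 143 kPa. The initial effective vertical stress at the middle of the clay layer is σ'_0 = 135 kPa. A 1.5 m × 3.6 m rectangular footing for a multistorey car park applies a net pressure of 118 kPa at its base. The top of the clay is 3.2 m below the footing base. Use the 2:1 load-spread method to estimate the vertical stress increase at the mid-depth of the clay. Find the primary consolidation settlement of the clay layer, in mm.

Mid-depth of clay below the footing base: z = 3.2 + 7.8/2 = 7.1 m.
Stress increase at mid-clay by the 2:1 spreading method:
Δσ = qBL/((B+z)(L+z)) = 118×1.5×3.6/((1.5+7.1)(3.6+7.1)) = 6.9246 kPa
Final effective stress: σ'_f = 135 + 6.9246 = 141.92 kPa.
σ'_f = 141.92 ≤ σ'_p = 143 kPa, so the clay remains overconsolidated and only the recompression index applies:
S_c = C_r·H/(1+e₀)·log₁₀(σ'_f/σ'_0) = 0.067×7.8/1.86×log₁₀(141.92/135)
    = 0.28096 × 0.02171 = 0.0061 m

S_c ≈ 6.1 mm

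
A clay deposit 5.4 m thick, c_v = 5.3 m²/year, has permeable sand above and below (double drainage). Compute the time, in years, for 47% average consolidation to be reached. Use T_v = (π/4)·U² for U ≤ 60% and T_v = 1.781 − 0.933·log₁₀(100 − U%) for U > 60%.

Drainage path length: H_d = H/2 = 2.7 m (double drainage).
U ≤ 60%: T_v = (π/4)·U² = (π/4)×0.47² = 0.17349.
t = T_v·H_d²/c_v = 0.17349×2.7²/5.3 = 0.2386 years.

t ≈ 0.239 years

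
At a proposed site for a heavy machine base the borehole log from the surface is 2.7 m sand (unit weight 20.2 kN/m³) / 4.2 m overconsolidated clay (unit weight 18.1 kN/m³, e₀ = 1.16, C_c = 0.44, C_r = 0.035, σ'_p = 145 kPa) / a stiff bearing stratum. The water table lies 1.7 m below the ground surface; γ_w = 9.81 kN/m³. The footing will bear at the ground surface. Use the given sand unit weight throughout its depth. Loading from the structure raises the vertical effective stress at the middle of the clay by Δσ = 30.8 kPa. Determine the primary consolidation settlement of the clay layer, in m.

Mid-depth of clay below the ground surface: z = 2.7 + 4.2/2 = 4.8 m.
Total vertical stress at mid-clay: σ_v = 20.2×2.7 + 18.1×2.1 = 92.55 kPa.
Pore pressure: u = 9.81×(4.8 − 1.7) = 30.411 kPa.
Initial effective stress: σ'_0 = σ_v − u = 92.55 − 30.411 = 62.139 kPa.
Final effective stress: σ'_f = 62.139 + 30.8 = 92.939 kPa.
σ'_f = 92.939 ≤ σ'_p = 145 kPa, so the clay remains overconsolidated and only the recompression index applies:
S_c = C_r·H/(1+e₀)·log₁₀(σ'_f/σ'_0) = 0.035×4.2/2.16×log₁₀(92.939/62.139)
    = 0.068054 × 0.17483 = 0.0119 m

S_c ≈ 0.0119 m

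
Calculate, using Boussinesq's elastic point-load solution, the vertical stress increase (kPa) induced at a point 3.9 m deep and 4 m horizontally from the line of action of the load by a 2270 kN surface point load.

Δσ_z ≈ 11.8 kPa

Boussinesq vertical stress below a point load on an elastic half-space:
Δσ_z = 3P/(2πz²) · [1 + (r/z)²]^(−5/2)
r/z = 4/3.9 = 1.0256; [1+(r/z)²]^(−5/2) = 0.1658.
Δσ_z = 3×2270/(2π×3.9²) × 0.1658 = 71.259 × 0.1658 = 11.81 kPa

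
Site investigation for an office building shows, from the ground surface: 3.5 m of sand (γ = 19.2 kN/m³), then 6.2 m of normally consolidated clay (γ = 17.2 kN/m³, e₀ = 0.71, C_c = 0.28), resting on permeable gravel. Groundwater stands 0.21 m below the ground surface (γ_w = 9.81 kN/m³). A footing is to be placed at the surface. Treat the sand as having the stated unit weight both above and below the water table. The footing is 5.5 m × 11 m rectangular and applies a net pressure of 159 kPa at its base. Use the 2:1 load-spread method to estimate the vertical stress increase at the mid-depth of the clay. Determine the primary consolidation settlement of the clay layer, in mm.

S_c ≈ 254 mm

Mid-depth of clay below the ground surface: z = 3.5 + 6.2/2 = 6.6 m.
Total vertical stress at mid-clay: σ_v = 19.2×3.5 + 17.2×3.1 = 120.52 kPa.
Pore pressure: u = 9.81×(6.6 − 0.21) = 62.686 kPa.
Initial effective stress: σ'_0 = σ_v − u = 120.52 − 62.686 = 57.834 kPa.
Stress increase at mid-clay by the 2:1 spreading method:
Δσ = qBL/((B+z)(L+z)) = 159×5.5×11/((5.5+6.6)(11+6.6)) = 45.17 kPa
Final effective stress: σ'_f = σ'_0 + Δσ = 57.834 + 45.17 = 103 kPa.
Normally consolidated clay, so the full stress increment lies on the virgin compression line:
S_c = C_c·H/(1+e₀)·log₁₀(σ'_f/σ'_0) = 0.28×6.2/(1+0.71)×log₁₀(103/57.834)
    = 1.0152 × 0.25065 = 0.2545 m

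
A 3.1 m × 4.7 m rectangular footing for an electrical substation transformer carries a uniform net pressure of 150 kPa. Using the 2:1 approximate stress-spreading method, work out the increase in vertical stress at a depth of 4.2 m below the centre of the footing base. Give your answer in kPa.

By the 2:1 method the load spreads at 1 horizontal : 2 vertical, so at depth z the loaded area has grown by z in each plan dimension:
Δσ = qBL/((B+z)(L+z)) = 150×3.1×4.7/((3.1+4.2)(4.7+4.2)) = 33.639 kPa

Δσ_z ≈ 33.6 kPa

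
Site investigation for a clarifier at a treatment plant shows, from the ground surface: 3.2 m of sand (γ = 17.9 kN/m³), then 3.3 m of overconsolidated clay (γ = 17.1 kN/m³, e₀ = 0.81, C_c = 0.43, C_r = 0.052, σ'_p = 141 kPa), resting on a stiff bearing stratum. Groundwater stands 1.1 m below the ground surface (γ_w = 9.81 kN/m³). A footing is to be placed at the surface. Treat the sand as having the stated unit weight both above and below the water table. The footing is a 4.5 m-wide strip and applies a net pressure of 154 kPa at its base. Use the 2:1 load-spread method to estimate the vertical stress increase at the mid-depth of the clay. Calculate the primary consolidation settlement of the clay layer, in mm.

S_c ≈ 38.1 mm

Mid-depth of clay below the ground surface: z = 3.2 + 3.3/2 = 4.85 m.
Total vertical stress at mid-clay: σ_v = 17.9×3.2 + 17.1×1.65 = 85.495 kPa.
Pore pressure: u = 9.81×(4.85 − 1.1) = 36.788 kPa.
Initial effective stress: σ'_0 = σ_v − u = 85.495 − 36.788 = 48.707 kPa.
Stress increase at mid-clay by the 2:1 spreading method:
Δσ = qB/(B+z) = 154×4.5/(4.5+4.85) = 74.118 kPa
Final effective stress: σ'_f = 48.707 + 74.118 = 122.82 kPa.
σ'_f = 122.82 ≤ σ'_p = 141 kPa, so the clay remains overconsolidated and only the recompression index applies:
S_c = C_r·H/(1+e₀)·log₁₀(σ'_f/σ'_0) = 0.052×3.3/1.81×log₁₀(122.82/48.707)
    = 0.094806 × 0.40168 = 0.03808 m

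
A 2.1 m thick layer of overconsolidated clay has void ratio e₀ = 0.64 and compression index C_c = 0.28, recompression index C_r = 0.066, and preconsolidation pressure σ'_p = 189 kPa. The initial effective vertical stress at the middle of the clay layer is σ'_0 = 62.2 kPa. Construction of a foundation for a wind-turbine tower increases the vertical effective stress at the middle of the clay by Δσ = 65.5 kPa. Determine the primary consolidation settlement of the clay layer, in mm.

Final effective stress: σ'_f = 62.2 + 65.5 = 127.7 kPa.
σ'_f = 127.7 ≤ σ'_p = 189 kPa, so the clay remains overconsolidated and only the recompression index applies:
S_c = C_r·H/(1+e₀)·log₁₀(σ'_f/σ'_0) = 0.066×2.1/1.64×log₁₀(127.7/62.2)
    = 0.084513 × 0.3124 = 0.0264 m

S_c ≈ 26.4 mm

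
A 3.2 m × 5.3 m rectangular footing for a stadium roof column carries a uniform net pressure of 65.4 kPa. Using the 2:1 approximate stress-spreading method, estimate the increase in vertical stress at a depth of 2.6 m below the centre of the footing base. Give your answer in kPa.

Δσ_z ≈ 24.2 kPa

By the 2:1 method the load spreads at 1 horizontal : 2 vertical, so at depth z the loaded area has grown by z in each plan dimension:
Δσ = qBL/((B+z)(L+z)) = 65.4×3.2×5.3/((3.2+2.6)(5.3+2.6)) = 24.207 kPa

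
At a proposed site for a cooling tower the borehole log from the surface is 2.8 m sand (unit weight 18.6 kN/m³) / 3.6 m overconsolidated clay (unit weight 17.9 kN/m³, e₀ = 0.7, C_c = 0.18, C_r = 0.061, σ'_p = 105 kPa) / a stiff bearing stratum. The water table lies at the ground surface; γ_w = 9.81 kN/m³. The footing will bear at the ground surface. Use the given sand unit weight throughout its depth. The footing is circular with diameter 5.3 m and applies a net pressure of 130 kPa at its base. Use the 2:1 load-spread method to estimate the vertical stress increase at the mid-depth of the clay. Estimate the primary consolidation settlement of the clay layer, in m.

S_c ≈ 0.0375 m

Mid-depth of clay below the ground surface: z = 2.8 + 3.6/2 = 4.6 m.
Total vertical stress at mid-clay: σ_v = 18.6×2.8 + 17.9×1.8 = 84.3 kPa.
Pore pressure: u = 9.81×(4.6 − 0) = 45.126 kPa.
Initial effective stress: σ'_0 = σ_v − u = 84.3 − 45.126 = 39.174 kPa.
Stress increase at mid-clay by the 2:1 spreading method:
Δσ ≈ qD²/(D+z)² = 130×5.3²/(5.3+4.6)² = 37.258 kPa
Final effective stress: σ'_f = 39.174 + 37.258 = 76.432 kPa.
σ'_f = 76.432 ≤ σ'_p = 105 kPa, so the clay remains overconsolidated and only the recompression index applies:
S_c = C_r·H/(1+e₀)·log₁₀(σ'_f/σ'_0) = 0.061×3.6/1.7×log₁₀(76.432/39.174)
    = 0.12917 × 0.29028 = 0.0375 m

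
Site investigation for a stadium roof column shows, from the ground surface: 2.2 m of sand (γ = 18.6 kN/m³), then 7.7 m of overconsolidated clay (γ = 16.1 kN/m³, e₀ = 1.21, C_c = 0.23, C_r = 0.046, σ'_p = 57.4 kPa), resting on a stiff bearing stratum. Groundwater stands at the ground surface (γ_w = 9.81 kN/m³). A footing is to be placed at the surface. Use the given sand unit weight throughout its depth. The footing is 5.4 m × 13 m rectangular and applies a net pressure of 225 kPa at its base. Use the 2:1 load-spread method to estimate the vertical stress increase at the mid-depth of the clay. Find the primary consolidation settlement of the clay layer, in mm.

Mid-depth of clay below the ground surface: z = 2.2 + 7.7/2 = 6.05 m.
Total vertical stress at mid-clay: σ_v = 18.6×2.2 + 16.1×3.85 = 102.91 kPa.
Pore pressure: u = 9.81×(6.05 − 0) = 59.351 kPa.
Initial effective stress: σ'_0 = σ_v − u = 102.91 − 59.351 = 43.559 kPa.
Stress increase at mid-clay by the 2:1 spreading method:
Δσ = qBL/((B+z)(L+z)) = 225×5.4×13/((5.4+6.05)(13+6.05)) = 72.413 kPa
Final effective stress: σ'_f = 43.559 + 72.413 = 115.97 kPa.
σ'_f = 115.97 > σ'_p = 57.4 kPa, so the stress path crosses the preconsolidation pressure — recompression up to σ'_p, then virgin compression beyond:
S_c = H/(1+e₀)·[C_r·log₁₀(σ'_p/σ'_0) + C_c·log₁₀(σ'_f/σ'_p)]
    = 7.7/2.21 × [0.046×log₁₀(57.4/43.559) + 0.23×log₁₀(115.97/57.4)]
    = 3.4842 × [0.0055124 + 0.07025] = 0.264 m

S_c ≈ 264 mm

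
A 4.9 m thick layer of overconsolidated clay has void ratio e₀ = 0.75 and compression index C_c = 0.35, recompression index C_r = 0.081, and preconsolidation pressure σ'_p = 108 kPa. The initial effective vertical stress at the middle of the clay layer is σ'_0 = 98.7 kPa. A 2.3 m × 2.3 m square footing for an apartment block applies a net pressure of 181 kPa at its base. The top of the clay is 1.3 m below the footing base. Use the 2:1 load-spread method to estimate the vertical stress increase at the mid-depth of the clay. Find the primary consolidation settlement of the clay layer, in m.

Mid-depth of clay below the footing base: z = 1.3 + 4.9/2 = 3.75 m.
Stress increase at mid-clay by the 2:1 spreading method:
Δσ = qBL/((B+z)(L+z)) = 181×2.3×2.3/((2.3+3.75)(2.3+3.75)) = 26.159 kPa
Final effective stress: σ'_f = 98.7 + 26.159 = 124.86 kPa.
σ'_f = 124.86 > σ'_p = 108 kPa, so the stress path crosses the preconsolidation pressure — recompression up to σ'_p, then virgin compression beyond:
S_c = H/(1+e₀)·[C_r·log₁₀(σ'_p/σ'_0) + C_c·log₁₀(σ'_f/σ'_p)]
    = 4.9/1.75 × [0.081×log₁₀(108/98.7) + 0.35×log₁₀(124.86/108)]
    = 2.8 × [0.0031676 + 0.02205] = 0.07061 m

S_c ≈ 0.0706 m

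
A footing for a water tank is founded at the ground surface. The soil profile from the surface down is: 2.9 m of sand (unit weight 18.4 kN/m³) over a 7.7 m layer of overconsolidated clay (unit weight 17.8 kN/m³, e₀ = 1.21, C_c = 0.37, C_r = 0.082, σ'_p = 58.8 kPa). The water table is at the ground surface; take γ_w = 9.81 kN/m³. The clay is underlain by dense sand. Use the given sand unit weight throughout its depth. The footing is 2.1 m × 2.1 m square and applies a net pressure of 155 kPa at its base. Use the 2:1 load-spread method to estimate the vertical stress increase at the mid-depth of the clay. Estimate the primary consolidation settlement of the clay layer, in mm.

Mid-depth of clay below the ground surface: z = 2.9 + 7.7/2 = 6.75 m.
Total vertical stress at mid-clay: σ_v = 18.4×2.9 + 17.8×3.85 = 121.89 kPa.
Pore pressure: u = 9.81×(6.75 − 0) = 66.218 kPa.
Initial effective stress: σ'_0 = σ_v − u = 121.89 − 66.218 = 55.672 kPa.
Stress increase at mid-clay by the 2:1 spreading method:
Δσ = qBL/((B+z)(L+z)) = 155×2.1×2.1/((2.1+6.75)(2.1+6.75)) = 8.7274 kPa
Final effective stress: σ'_f = 55.672 + 8.7274 = 64.399 kPa.
σ'_f = 64.399 > σ'_p = 58.8 kPa, so the stress path crosses the preconsolidation pressure — recompression up to σ'_p, then virgin compression beyond:
S_c = H/(1+e₀)·[C_r·log₁₀(σ'_p/σ'_0) + C_c·log₁₀(σ'_f/σ'_p)]
    = 7.7/2.21 × [0.082×log₁₀(58.8/55.672) + 0.37×log₁₀(64.399/58.8)]
    = 3.4842 × [0.0019467 + 0.014616] = 0.05771 m

S_c ≈ 57.7 mm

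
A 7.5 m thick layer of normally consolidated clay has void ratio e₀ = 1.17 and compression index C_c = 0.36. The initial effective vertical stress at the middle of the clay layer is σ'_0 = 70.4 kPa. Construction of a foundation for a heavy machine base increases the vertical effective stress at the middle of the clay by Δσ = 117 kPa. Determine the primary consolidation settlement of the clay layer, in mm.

Final effective stress: σ'_f = σ'_0 + Δσ = 70.4 + 117 = 187.4 kPa.
Normally consolidated clay, so the full stress increment lies on the virgin compression line:
S_c = C_c·H/(1+e₀)·log₁₀(σ'_f/σ'_0) = 0.36×7.5/(1+1.17)×log₁₀(187.4/70.4)
    = 1.2442 × 0.4252 = 0.529 m

S_c ≈ 529 mm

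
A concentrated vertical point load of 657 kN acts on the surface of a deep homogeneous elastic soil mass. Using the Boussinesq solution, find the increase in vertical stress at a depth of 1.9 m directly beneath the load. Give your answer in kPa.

Δσ_z ≈ 86.9 kPa

Boussinesq vertical stress below a point load on an elastic half-space:
Δσ_z = 3P/(2πz²) · [1 + (r/z)²]^(−5/2)
r/z = 0/1.9 = 0; [1+(r/z)²]^(−5/2) = 1.
Δσ_z = 3×657/(2π×1.9²) × 1 = 86.896 × 1 = 86.9 kPa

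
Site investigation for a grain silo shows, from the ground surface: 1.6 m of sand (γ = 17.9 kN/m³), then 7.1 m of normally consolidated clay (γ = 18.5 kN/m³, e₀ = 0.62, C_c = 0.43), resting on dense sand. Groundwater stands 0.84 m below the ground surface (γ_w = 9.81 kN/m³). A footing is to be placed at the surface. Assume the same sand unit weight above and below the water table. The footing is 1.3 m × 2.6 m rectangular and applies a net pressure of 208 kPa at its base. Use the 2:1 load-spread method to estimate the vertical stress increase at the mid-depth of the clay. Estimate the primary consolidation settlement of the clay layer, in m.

S_c ≈ 0.196 m

Mid-depth of clay below the ground surface: z = 1.6 + 7.1/2 = 5.15 m.
Total vertical stress at mid-clay: σ_v = 17.9×1.6 + 18.5×3.55 = 94.315 kPa.
Pore pressure: u = 9.81×(5.15 − 0.84) = 42.281 kPa.
Initial effective stress: σ'_0 = σ_v − u = 94.315 − 42.281 = 52.034 kPa.
Stress increase at mid-clay by the 2:1 spreading method:
Δσ = qBL/((B+z)(L+z)) = 208×1.3×2.6/((1.3+5.15)(2.6+5.15)) = 14.064 kPa
Final effective stress: σ'_f = σ'_0 + Δσ = 52.034 + 14.064 = 66.098 kPa.
Normally consolidated clay, so the full stress increment lies on the virgin compression line:
S_c = C_c·H/(1+e₀)·log₁₀(σ'_f/σ'_0) = 0.43×7.1/(1+0.62)×log₁₀(66.098/52.034)
    = 1.8846 × 0.1039 = 0.1958 m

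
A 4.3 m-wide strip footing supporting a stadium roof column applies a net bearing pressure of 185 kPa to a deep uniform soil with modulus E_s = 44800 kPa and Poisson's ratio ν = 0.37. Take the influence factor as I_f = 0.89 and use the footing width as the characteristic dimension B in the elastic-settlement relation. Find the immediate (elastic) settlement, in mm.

S_e ≈ 13.6 mm

Immediate (elastic) settlement: S_e = q·B·(1−ν²)/E_s · I_f.
S_e = 185 × 4.3 × (1 − 0.37²) / 44800 × 0.89
    = 185 × 4.3 × 0.8631 / 44800 × 0.89
    = 0.01364 m = 13.64 mm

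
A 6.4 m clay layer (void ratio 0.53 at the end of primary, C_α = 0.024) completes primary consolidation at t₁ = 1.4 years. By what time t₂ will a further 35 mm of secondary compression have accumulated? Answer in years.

t₂ ≈ 3.12 years

S_s = C_α·H/(1+e_p)·log₁₀(t₂/t₁) ⇒ log₁₀(t₂/t₁) = S_s·(1+e_p)/(C_α·H).
log₁₀(t₂/t₁) = 0.035 × (1+0.53) / (0.024×6.4) = 0.3486
t₂ = t₁ × 10^0.3486 = 1.4 × 2.232 = 3.124 years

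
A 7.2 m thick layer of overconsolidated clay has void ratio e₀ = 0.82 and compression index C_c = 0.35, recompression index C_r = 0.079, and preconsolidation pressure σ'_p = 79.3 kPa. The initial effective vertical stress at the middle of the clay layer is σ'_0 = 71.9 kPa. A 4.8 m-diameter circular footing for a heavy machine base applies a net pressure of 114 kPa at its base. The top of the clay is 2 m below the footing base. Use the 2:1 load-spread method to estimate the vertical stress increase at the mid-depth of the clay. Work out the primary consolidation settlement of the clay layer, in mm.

Mid-depth of clay below the footing base: z = 2 + 7.2/2 = 5.6 m.
Stress increase at mid-clay by the 2:1 spreading method:
Δσ ≈ qD²/(D+z)² = 114×4.8²/(4.8+5.6)² = 24.284 kPa
Final effective stress: σ'_f = 71.9 + 24.284 = 96.184 kPa.
σ'_f = 96.184 > σ'_p = 79.3 kPa, so the stress path crosses the preconsolidation pressure — recompression up to σ'_p, then virgin compression beyond:
S_c = H/(1+e₀)·[C_r·log₁₀(σ'_p/σ'_0) + C_c·log₁₀(σ'_f/σ'_p)]
    = 7.2/1.82 × [0.079×log₁₀(79.3/71.9) + 0.35×log₁₀(96.184/79.3)]
    = 3.956 × [0.003361 + 0.02934] = 0.1294 m

S_c ≈ 129 mm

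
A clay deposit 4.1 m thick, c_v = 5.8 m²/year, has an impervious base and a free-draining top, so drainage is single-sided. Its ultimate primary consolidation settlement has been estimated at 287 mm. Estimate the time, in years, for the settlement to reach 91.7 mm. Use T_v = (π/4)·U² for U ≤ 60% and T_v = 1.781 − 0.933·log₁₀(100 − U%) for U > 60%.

t ≈ 0.232 years

Drainage path length: H_d = H = 4.1 m (single drainage).
U = S(t)/S_ult = 91.7/287 = 0.3195.
U ≤ 60%: T_v = (π/4)·U² = (π/4)×0.31951² = 0.08018.
t = T_v·H_d²/c_v = 0.08018×4.1²/5.8 = 0.2324 years.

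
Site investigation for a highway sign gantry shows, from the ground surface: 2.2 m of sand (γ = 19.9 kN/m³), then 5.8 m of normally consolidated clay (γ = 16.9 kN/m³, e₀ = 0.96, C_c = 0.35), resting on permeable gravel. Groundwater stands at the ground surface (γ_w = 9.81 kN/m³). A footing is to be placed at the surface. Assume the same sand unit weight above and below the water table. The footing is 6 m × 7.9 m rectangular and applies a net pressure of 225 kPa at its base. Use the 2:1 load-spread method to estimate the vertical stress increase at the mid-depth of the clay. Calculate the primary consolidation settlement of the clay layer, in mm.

Mid-depth of clay below the ground surface: z = 2.2 + 5.8/2 = 5.1 m.
Total vertical stress at mid-clay: σ_v = 19.9×2.2 + 16.9×2.9 = 92.79 kPa.
Pore pressure: u = 9.81×(5.1 − 0) = 50.031 kPa.
Initial effective stress: σ'_0 = σ_v − u = 92.79 − 50.031 = 42.759 kPa.
Stress increase at mid-clay by the 2:1 spreading method:
Δσ = qBL/((B+z)(L+z)) = 225×6×7.9/((6+5.1)(7.9+5.1)) = 73.909 kPa
Final effective stress: σ'_f = σ'_0 + Δσ = 42.759 + 73.909 = 116.67 kPa.
Normally consolidated clay, so the full stress increment lies on the virgin compression line:
S_c = C_c·H/(1+e₀)·log₁₀(σ'_f/σ'_0) = 0.35×5.8/(1+0.96)×log₁₀(116.67/42.759)
    = 1.0357 × 0.43593 = 0.4515 m

S_c ≈ 451 mm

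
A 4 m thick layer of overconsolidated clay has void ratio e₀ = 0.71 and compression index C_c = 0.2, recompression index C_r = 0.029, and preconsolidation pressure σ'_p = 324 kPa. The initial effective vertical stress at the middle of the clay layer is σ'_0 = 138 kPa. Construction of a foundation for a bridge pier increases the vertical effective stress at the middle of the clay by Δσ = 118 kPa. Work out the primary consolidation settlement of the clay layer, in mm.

Final effective stress: σ'_f = 138 + 118 = 256 kPa.
σ'_f = 256 ≤ σ'_p = 324 kPa, so the clay remains overconsolidated and only the recompression index applies:
S_c = C_r·H/(1+e₀)·log₁₀(σ'_f/σ'_0) = 0.029×4/1.71×log₁₀(256/138)
    = 0.067837 × 0.26836 = 0.0182 m

S_c ≈ 18.2 mm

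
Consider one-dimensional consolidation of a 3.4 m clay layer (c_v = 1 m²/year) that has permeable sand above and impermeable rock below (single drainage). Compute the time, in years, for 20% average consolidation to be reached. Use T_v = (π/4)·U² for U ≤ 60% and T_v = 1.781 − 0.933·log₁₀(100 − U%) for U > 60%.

Drainage path length: H_d = H = 3.4 m (single drainage).
U ≤ 60%: T_v = (π/4)·U² = (π/4)×0.2² = 0.031416.
t = T_v·H_d²/c_v = 0.031416×3.4²/1 = 0.3632 years.

t ≈ 0.363 years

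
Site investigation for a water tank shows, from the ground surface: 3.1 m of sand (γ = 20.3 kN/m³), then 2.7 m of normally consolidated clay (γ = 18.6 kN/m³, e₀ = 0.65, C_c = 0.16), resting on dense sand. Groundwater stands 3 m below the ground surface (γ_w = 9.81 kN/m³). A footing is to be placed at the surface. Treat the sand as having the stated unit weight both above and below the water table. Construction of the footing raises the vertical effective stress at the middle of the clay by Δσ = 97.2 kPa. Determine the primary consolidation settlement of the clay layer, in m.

S_c ≈ 0.0955 m

Mid-depth of clay below the ground surface: z = 3.1 + 2.7/2 = 4.45 m.
Total vertical stress at mid-clay: σ_v = 20.3×3.1 + 18.6×1.35 = 88.04 kPa.
Pore pressure: u = 9.81×(4.45 − 3) = 14.225 kPa.
Initial effective stress: σ'_0 = σ_v − u = 88.04 − 14.225 = 73.815 kPa.
Final effective stress: σ'_f = σ'_0 + Δσ = 73.815 + 97.2 = 171.01 kPa.
Normally consolidated clay, so the full stress increment lies on the virgin compression line:
S_c = C_c·H/(1+e₀)·log₁₀(σ'_f/σ'_0) = 0.16×2.7/(1+0.65)×log₁₀(171.01/73.815)
    = 0.26182 × 0.36488 = 0.09553 m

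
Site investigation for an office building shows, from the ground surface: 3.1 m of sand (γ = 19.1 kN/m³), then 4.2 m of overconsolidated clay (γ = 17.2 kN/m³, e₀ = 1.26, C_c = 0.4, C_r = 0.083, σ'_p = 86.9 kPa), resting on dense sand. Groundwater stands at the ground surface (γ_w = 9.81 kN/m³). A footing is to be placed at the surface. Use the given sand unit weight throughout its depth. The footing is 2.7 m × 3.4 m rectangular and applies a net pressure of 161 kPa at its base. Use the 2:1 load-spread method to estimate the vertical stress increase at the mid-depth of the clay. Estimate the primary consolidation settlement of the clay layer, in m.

Mid-depth of clay below the ground surface: z = 3.1 + 4.2/2 = 5.2 m.
Total vertical stress at mid-clay: σ_v = 19.1×3.1 + 17.2×2.1 = 95.33 kPa.
Pore pressure: u = 9.81×(5.2 − 0) = 51.012 kPa.
Initial effective stress: σ'_0 = σ_v − u = 95.33 − 51.012 = 44.318 kPa.
Stress increase at mid-clay by the 2:1 spreading method:
Δσ = qBL/((B+z)(L+z)) = 161×2.7×3.4/((2.7+5.2)(3.4+5.2)) = 21.754 kPa
Final effective stress: σ'_f = 44.318 + 21.754 = 66.072 kPa.
σ'_f = 66.072 ≤ σ'_p = 86.9 kPa, so the clay remains overconsolidated and only the recompression index applies:
S_c = C_r·H/(1+e₀)·log₁₀(σ'_f/σ'_0) = 0.083×4.2/2.26×log₁₀(66.072/44.318)
    = 0.15425 × 0.17344 = 0.02675 m

S_c ≈ 0.0268 m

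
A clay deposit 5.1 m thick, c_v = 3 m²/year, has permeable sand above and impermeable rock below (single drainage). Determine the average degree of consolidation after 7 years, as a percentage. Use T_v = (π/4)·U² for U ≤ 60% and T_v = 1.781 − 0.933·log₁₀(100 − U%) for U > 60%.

Drainage path length: H_d = H = 5.1 m (single drainage).
T_v = c_v·t/H_d² = 3×7/5.1² = 0.80738.
T_v = 0.80738 corresponds to the U > 60% branch:
U = 1 − 10^((1.781 − T_v)/0.933)/100 = 0.8895

U ≈ 88.9 %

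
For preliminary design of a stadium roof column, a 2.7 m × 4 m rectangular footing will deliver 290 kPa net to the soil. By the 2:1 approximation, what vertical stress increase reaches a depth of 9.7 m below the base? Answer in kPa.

Δσ_z ≈ 18.4 kPa

By the 2:1 method the load spreads at 1 horizontal : 2 vertical, so at depth z the loaded area has grown by z in each plan dimension:
Δσ = qBL/((B+z)(L+z)) = 290×2.7×4/((2.7+9.7)(4+9.7)) = 18.437 kPa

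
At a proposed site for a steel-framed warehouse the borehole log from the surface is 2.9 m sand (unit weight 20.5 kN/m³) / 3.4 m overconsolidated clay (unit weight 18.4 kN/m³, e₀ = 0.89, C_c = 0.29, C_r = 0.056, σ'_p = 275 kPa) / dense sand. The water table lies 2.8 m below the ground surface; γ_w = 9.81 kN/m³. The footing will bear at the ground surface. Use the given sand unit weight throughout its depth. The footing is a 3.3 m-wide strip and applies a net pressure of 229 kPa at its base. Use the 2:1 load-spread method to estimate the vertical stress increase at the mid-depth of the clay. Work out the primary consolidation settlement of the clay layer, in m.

S_c ≈ 0.0366 m

Mid-depth of clay below the ground surface: z = 2.9 + 3.4/2 = 4.6 m.
Total vertical stress at mid-clay: σ_v = 20.5×2.9 + 18.4×1.7 = 90.73 kPa.
Pore pressure: u = 9.81×(4.6 − 2.8) = 17.658 kPa.
Initial effective stress: σ'_0 = σ_v − u = 90.73 − 17.658 = 73.072 kPa.
Stress increase at mid-clay by the 2:1 spreading method:
Δσ = qB/(B+z) = 229×3.3/(3.3+4.6) = 95.658 kPa
Final effective stress: σ'_f = 73.072 + 95.658 = 168.73 kPa.
σ'_f = 168.73 ≤ σ'_p = 275 kPa, so the clay remains overconsolidated and only the recompression index applies:
S_c = C_r·H/(1+e₀)·log₁₀(σ'_f/σ'_0) = 0.056×3.4/1.89×log₁₀(168.73/73.072)
    = 0.10074 × 0.36344 = 0.03661 m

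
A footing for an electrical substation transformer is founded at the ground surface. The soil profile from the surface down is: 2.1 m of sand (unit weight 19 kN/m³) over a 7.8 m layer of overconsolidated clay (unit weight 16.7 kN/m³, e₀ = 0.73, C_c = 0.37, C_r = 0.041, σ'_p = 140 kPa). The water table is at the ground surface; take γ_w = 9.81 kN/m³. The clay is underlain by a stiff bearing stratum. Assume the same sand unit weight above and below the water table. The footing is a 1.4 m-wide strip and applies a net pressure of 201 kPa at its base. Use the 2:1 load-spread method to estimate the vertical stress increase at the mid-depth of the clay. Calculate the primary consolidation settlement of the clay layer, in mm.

Mid-depth of clay below the ground surface: z = 2.1 + 7.8/2 = 6 m.
Total vertical stress at mid-clay: σ_v = 19×2.1 + 16.7×3.9 = 105.03 kPa.
Pore pressure: u = 9.81×(6 − 0) = 58.86 kPa.
Initial effective stress: σ'_0 = σ_v − u = 105.03 − 58.86 = 46.17 kPa.
Stress increase at mid-clay by the 2:1 spreading method:
Δσ = qB/(B+z) = 201×1.4/(1.4+6) = 38.027 kPa
Final effective stress: σ'_f = 46.17 + 38.027 = 84.197 kPa.
σ'_f = 84.197 ≤ σ'_p = 140 kPa, so the clay remains overconsolidated and only the recompression index applies:
S_c = C_r·H/(1+e₀)·log₁₀(σ'_f/σ'_0) = 0.041×7.8/1.73×log₁₀(84.197/46.17)
    = 0.18486 × 0.26094 = 0.04824 m

S_c ≈ 48.2 mm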